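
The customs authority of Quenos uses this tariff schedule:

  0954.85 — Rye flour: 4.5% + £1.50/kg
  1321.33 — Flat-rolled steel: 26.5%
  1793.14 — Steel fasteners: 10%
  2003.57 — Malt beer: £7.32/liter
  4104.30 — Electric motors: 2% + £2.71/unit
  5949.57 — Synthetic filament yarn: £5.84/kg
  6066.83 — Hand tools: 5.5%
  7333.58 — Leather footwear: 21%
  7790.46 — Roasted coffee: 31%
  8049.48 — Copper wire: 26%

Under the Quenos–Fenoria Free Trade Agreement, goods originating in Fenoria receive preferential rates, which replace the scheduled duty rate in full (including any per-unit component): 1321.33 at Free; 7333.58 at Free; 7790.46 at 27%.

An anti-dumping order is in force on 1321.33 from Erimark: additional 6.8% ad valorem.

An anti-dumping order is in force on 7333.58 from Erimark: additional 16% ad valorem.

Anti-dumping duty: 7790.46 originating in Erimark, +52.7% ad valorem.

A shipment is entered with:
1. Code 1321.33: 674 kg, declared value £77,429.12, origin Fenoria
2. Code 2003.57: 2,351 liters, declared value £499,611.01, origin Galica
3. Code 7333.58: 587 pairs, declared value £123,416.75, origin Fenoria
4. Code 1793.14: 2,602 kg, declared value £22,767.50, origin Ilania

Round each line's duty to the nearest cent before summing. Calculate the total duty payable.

Line 1 (1321.33, Fenoria, 674 kg, £77,429.12):
Base rate for 1321.33 is 26.5%.
Origin Fenoria qualifies under the Quenos–Fenoria agreement and 1321.33 is covered: preferential rate Free applies instead.
The additional-duty order on 1321.33 targets Erimark, not Fenoria; it does not apply.
Duty = £77,429.12 × 0% = £0.00.
Line 2 (2003.57, Galica, 2,351 liters, £499,611.01):
Base rate for 2003.57 is £7.32/liter.
Duty = 2,351 × £7.32 = £17,209.32.
Line 3 (7333.58, Fenoria, 587 pairs, £123,416.75):
Base rate for 7333.58 is 21%.
Origin Fenoria qualifies under the Quenos–Fenoria agreement and 7333.58 is covered: preferential rate Free applies instead.
The additional-duty order on 7333.58 targets Erimark, not Fenoria; it does not apply.
Duty = £123,416.75 × 0% = £0.00.
Line 4 (1793.14, Ilania, 2,602 kg, £22,767.50):
Base rate for 1793.14 is 10%.
Duty = £22,767.50 × 10% = £2,276.75.
Total = £0.00 + £17,209.32 + £0.00 + £2,276.75 = £19,486.07.

£19,486.07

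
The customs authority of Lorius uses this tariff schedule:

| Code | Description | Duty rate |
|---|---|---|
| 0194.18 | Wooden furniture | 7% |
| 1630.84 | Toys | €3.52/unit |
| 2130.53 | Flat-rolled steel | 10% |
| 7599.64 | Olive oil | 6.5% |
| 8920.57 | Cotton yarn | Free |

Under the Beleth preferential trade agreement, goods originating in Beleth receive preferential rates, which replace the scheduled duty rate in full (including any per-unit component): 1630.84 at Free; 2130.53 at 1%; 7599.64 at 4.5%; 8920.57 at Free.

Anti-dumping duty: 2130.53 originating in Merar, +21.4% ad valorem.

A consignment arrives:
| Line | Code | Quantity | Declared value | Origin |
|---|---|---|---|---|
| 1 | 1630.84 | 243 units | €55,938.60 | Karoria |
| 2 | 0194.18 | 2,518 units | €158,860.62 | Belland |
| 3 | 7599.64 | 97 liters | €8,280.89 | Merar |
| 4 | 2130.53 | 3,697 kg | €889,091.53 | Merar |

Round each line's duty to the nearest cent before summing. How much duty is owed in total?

Line 1 (1630.84, Karoria, 243 units, €55,938.60):
Base rate for 1630.84 is €3.52/unit.
1630.84 has an FTA preferential rate, but origin Karoria is not Beleth; base rate stands.
Duty = 243 × €3.52 = €855.36.
Line 2 (0194.18, Belland, 2,518 units, €158,860.62):
Base rate for 0194.18 is 7%.
Duty = €158,860.62 × 7% = €11,120.24.
Line 3 (7599.64, Merar, 97 liters, €8,280.89):
Base rate for 7599.64 is 6.5%.
7599.64 has an FTA preferential rate, but origin Merar is not Beleth; base rate stands.
Duty = €8,280.89 × 6.5% = €538.26.
Line 4 (2130.53, Merar, 3,697 kg, €889,091.53):
Base rate for 2130.53 is 10%.
2130.53 has an FTA preferential rate, but origin Merar is not Beleth; base rate stands.
Additional duty on 2130.53 from Merar: +21.4%. Applied ad valorem rate: 10% + 21.4% = 31.4%.
Duty = €889,091.53 × 31.4% = €279,174.74.
Total = €855.36 + €11,120.24 + €538.26 + €279,174.74 = €291,688.60.

€291,688.60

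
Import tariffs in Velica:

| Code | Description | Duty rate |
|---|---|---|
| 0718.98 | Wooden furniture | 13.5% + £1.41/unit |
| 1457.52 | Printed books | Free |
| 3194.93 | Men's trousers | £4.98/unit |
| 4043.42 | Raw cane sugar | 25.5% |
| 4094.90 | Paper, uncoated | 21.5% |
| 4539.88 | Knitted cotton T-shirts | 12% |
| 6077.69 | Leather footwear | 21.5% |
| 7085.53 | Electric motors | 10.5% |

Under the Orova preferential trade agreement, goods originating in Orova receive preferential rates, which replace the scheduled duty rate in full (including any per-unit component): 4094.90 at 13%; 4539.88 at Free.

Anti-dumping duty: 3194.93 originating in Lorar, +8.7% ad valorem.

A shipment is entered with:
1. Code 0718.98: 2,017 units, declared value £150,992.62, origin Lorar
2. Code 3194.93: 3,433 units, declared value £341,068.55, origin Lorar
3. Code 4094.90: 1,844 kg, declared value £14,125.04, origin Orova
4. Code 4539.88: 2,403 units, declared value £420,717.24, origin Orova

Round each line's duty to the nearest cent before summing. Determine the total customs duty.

Line 1 (0718.98, Lorar, 2,017 units, £150,992.62):
Base rate for 0718.98 is 13.5% + £1.41/unit.
Duty = £150,992.62 × 13.5% + 2,017 × £1.41 = £23,227.97.
Line 2 (3194.93, Lorar, 3,433 units, £341,068.55):
Base rate for 3194.93 is £4.98/unit.
Additional duty on 3194.93 from Lorar: +8.7% ad valorem. Applied ad valorem rate = 8.7%.
Duty = £341,068.55 × 8.7% + 3,433 × £4.98 = £46,769.30.
Line 3 (4094.90, Orova, 1,844 kg, £14,125.04):
Base rate for 4094.90 is 21.5%.
Origin Orova qualifies under the Velica–Orova agreement and 4094.90 is covered: preferential rate 13% applies instead.
Duty = £14,125.04 × 13% = £1,836.26.
Line 4 (4539.88, Orova, 2,403 units, £420,717.24):
Base rate for 4539.88 is 12%.
Origin Orova qualifies under the Velica–Orova agreement and 4539.88 is covered: preferential rate Free applies instead.
Duty = £420,717.24 × 0% = £0.00.
Total = £23,227.97 + £46,769.30 + £1,836.26 + £0.00 = £71,833.53.

£71,833.53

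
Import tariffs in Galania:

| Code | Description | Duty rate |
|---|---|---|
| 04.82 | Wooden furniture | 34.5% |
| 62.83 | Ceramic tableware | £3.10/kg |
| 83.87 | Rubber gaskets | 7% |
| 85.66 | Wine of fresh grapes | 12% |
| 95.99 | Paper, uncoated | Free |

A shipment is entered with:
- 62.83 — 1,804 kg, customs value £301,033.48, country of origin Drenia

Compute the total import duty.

£5,592.40

Line 1 (62.83, Drenia, 1,804 kg, £301,033.48):
Base rate for 62.83 is £3.10/kg.
Duty = 1,804 × £3.10 = £5,592.40.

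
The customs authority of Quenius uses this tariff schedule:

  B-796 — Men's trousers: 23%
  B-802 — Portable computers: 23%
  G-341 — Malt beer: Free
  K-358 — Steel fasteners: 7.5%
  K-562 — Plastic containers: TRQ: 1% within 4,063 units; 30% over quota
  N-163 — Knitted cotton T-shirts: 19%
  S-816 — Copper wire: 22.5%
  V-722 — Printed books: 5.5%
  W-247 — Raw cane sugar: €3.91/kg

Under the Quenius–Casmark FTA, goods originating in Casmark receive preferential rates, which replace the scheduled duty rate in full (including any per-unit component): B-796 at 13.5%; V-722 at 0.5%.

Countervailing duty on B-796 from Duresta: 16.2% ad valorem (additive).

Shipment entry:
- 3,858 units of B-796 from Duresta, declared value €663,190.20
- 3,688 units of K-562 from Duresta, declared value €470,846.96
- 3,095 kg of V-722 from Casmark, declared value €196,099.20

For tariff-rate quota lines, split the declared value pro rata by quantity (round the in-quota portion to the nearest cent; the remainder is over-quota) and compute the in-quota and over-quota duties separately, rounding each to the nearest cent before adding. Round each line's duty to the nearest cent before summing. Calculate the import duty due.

€265,659.53

Line 1 (B-796, Duresta, 3,858 units, €663,190.20):
Base rate for B-796 is 23%.
B-796 has an FTA preferential rate, but origin Duresta is not Casmark; base rate stands.
Additional duty on B-796 from Duresta: +16.2%. Applied ad valorem rate: 23% + 16.2% = 39.2%.
Duty = €663,190.20 × 39.2% = €259,970.56.
Line 2 (K-562, Duresta, 3,688 units, €470,846.96):
Code K-562 is under a tariff-rate quota (threshold 4,063 units). Quantity 3,688 units is within the quota, so the in-quota rate 1% applies to the full value.
Duty = €470,846.96 × 1% = €4,708.47.
Line 3 (V-722, Casmark, 3,095 kg, €196,099.20):
Base rate for V-722 is 5.5%.
Origin Casmark qualifies under the Quenius–Casmark agreement and V-722 is covered: preferential rate 0.5% applies instead.
Duty = €196,099.20 × 0.5% = €980.50.
Total = €259,970.56 + €4,708.47 + €980.50 = €265,659.53.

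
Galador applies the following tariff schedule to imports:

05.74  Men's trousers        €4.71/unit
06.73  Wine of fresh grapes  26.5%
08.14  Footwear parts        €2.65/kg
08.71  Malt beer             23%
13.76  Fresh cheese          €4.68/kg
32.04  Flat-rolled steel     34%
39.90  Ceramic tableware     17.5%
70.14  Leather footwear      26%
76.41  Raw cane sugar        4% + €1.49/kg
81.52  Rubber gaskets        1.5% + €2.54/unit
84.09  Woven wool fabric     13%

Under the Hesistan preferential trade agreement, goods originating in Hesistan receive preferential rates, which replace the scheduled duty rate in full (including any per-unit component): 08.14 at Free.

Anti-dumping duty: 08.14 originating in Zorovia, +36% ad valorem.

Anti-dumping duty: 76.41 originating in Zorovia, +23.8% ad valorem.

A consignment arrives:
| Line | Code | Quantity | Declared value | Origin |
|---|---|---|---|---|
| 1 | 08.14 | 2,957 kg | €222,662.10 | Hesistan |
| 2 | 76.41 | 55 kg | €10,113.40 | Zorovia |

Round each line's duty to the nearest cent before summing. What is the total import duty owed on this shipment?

€2,893.48

Line 1 (08.14, Hesistan, 2,957 kg, €222,662.10):
Base rate for 08.14 is €2.65/kg.
Origin Hesistan qualifies under the Galador–Hesistan agreement and 08.14 is covered: preferential rate Free applies instead.
The additional-duty order on 08.14 targets Zorovia, not Hesistan; it does not apply.
Duty = €222,662.10 × 0% = €0.00.
Line 2 (76.41, Zorovia, 55 kg, €10,113.40):
Base rate for 76.41 is 4% + €1.49/kg.
Additional duty on 76.41 from Zorovia: +23.8%. Applied ad valorem rate: 4% + 23.8% = 27.8%.
Duty = €10,113.40 × 27.8% + 55 × €1.49 = €2,893.48.
Total = €0.00 + €2,893.48 = €2,893.48.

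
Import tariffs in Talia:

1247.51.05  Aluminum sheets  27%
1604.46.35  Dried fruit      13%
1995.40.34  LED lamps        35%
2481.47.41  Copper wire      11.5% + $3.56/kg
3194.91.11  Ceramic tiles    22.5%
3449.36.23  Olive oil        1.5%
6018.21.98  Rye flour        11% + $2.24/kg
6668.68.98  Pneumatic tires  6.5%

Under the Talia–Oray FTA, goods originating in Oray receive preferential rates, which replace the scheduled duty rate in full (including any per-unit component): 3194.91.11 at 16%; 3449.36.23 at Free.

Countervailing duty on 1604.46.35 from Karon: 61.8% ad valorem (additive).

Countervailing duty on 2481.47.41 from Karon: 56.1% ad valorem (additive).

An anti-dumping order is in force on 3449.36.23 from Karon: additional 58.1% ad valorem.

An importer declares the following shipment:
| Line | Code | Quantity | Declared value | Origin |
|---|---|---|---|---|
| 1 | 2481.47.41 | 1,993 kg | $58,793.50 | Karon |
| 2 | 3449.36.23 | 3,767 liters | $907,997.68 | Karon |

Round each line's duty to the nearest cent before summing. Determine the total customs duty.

Line 1 (2481.47.41, Karon, 1,993 kg, $58,793.50):
Base rate for 2481.47.41 is 11.5% + $3.56/kg.
Additional duty on 2481.47.41 from Karon: +56.1%. Applied ad valorem rate: 11.5% + 56.1% = 67.6%.
Duty = $58,793.50 × 67.6% + 1,993 × $3.56 = $46,839.49.
Line 2 (3449.36.23, Karon, 3,767 liters, $907,997.68):
Base rate for 3449.36.23 is 1.5%.
3449.36.23 has an FTA preferential rate, but origin Karon is not Oray; base rate stands.
Additional duty on 3449.36.23 from Karon: +58.1%. Applied ad valorem rate: 1.5% + 58.1% = 59.6%.
Duty = $907,997.68 × 59.6% = $541,166.62.
Total = $46,839.49 + $541,166.62 = $588,006.11.

$588,006.11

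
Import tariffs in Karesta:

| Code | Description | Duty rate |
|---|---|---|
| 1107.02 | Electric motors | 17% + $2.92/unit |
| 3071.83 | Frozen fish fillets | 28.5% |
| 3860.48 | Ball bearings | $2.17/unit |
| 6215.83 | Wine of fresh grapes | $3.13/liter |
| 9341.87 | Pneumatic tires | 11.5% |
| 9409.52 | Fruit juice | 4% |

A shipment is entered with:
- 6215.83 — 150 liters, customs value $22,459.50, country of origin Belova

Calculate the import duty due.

Line 1 (6215.83, Belova, 150 liters, $22,459.50):
Base rate for 6215.83 is $3.13/liter.
Duty = 150 × $3.13 = $469.50.

$469.50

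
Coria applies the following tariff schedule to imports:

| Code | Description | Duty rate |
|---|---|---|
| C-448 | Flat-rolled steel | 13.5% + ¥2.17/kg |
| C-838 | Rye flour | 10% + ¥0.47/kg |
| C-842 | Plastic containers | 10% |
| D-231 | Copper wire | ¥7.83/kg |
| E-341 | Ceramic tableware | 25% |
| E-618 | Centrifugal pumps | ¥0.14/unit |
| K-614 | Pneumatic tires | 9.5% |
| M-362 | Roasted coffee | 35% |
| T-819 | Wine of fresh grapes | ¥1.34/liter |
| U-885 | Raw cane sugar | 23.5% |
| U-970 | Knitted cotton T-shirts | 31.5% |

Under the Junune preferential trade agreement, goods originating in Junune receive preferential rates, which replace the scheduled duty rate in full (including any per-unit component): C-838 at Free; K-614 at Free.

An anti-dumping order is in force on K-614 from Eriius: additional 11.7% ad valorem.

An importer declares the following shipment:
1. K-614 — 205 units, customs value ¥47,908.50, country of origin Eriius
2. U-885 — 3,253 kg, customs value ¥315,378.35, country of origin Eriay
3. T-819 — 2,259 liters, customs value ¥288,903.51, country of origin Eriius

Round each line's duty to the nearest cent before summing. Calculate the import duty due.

¥87,297.57

Line 1 (K-614, Eriius, 205 units, ¥47,908.50):
Base rate for K-614 is 9.5%.
K-614 has an FTA preferential rate, but origin Eriius is not Junune; base rate stands.
Additional duty on K-614 from Eriius: +11.7%. Applied ad valorem rate: 9.5% + 11.7% = 21.2%.
Duty = ¥47,908.50 × 21.2% = ¥10,156.60.
Line 2 (U-885, Eriay, 3,253 kg, ¥315,378.35):
Base rate for U-885 is 23.5%.
Duty = ¥315,378.35 × 23.5% = ¥74,113.91.
Line 3 (T-819, Eriius, 2,259 liters, ¥288,903.51):
Base rate for T-819 is ¥1.34/liter.
Duty = 2,259 × ¥1.34 = ¥3,027.06.
Total = ¥10,156.60 + ¥74,113.91 + ¥3,027.06 = ¥87,297.57.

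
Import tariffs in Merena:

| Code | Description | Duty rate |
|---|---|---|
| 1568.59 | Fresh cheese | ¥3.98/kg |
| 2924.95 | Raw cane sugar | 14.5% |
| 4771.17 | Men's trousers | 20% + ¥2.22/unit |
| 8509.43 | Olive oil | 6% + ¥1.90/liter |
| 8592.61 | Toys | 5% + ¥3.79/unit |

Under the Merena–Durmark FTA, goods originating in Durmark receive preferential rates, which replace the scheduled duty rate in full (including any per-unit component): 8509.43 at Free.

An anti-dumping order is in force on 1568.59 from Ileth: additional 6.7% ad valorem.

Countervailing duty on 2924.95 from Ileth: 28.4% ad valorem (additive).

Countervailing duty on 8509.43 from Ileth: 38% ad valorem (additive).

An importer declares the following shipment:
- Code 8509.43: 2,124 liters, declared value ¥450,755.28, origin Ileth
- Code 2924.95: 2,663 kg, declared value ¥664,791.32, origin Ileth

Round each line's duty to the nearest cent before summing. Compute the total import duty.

Line 1 (8509.43, Ileth, 2,124 liters, ¥450,755.28):
Base rate for 8509.43 is 6% + ¥1.90/liter.
8509.43 has an FTA preferential rate, but origin Ileth is not Durmark; base rate stands.
Additional duty on 8509.43 from Ileth: +38%. Applied ad valorem rate: 6% + 38% = 44%.
Duty = ¥450,755.28 × 44% + 2,124 × ¥1.90 = ¥202,367.92.
Line 2 (2924.95, Ileth, 2,663 kg, ¥664,791.32):
Base rate for 2924.95 is 14.5%.
Additional duty on 2924.95 from Ileth: +28.4%. Applied ad valorem rate: 14.5% + 28.4% = 42.9%.
Duty = ¥664,791.32 × 42.9% = ¥285,195.48.
Total = ¥202,367.92 + ¥285,195.48 = ¥487,563.40.

¥487,563.40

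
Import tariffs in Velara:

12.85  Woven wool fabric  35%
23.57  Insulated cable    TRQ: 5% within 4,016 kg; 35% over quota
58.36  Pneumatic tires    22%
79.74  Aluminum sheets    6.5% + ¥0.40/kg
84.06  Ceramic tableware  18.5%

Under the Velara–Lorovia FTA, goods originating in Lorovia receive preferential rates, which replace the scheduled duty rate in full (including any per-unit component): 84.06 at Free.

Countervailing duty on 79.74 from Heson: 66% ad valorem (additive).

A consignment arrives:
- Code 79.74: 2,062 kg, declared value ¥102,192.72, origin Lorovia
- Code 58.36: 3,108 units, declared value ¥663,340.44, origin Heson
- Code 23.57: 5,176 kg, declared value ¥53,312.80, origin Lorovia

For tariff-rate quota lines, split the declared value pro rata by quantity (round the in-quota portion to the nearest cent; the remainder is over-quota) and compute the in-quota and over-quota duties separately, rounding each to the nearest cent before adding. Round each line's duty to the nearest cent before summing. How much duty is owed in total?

Line 1 (79.74, Lorovia, 2,062 kg, ¥102,192.72):
Base rate for 79.74 is 6.5% + ¥0.40/kg.
Origin Lorovia is the FTA partner but 79.74 is not on the preference list; base rate stands.
The additional-duty order on 79.74 targets Heson, not Lorovia; it does not apply.
Duty = ¥102,192.72 × 6.5% + 2,062 × ¥0.40 = ¥7,467.33.
Line 2 (58.36, Heson, 3,108 units, ¥663,340.44):
Base rate for 58.36 is 22%.
Duty = ¥663,340.44 × 22% = ¥145,934.90.
Line 3 (23.57, Lorovia, 5,176 kg, ¥53,312.80):
Code 23.57 is under a tariff-rate quota (threshold 4,016 kg). In-quota: 4,016 kg at 5%; over-quota: 1,160 kg at 35%.
Pro-rata value split: in-quota = ¥53,312.80 × 4,016/5,176 = ¥41,364.80; over-quota = ¥53,312.80 − ¥41,364.80 = ¥11,948.00.
In-quota duty = ¥41,364.80 × 5% = ¥2,068.24. Over-quota duty = ¥11,948.00 × 35% = ¥4,181.80.
Line duty = ¥2,068.24 + ¥4,181.80 = ¥6,250.04.
Total = ¥7,467.33 + ¥145,934.90 + ¥6,250.04 = ¥159,652.27.

¥159,652.27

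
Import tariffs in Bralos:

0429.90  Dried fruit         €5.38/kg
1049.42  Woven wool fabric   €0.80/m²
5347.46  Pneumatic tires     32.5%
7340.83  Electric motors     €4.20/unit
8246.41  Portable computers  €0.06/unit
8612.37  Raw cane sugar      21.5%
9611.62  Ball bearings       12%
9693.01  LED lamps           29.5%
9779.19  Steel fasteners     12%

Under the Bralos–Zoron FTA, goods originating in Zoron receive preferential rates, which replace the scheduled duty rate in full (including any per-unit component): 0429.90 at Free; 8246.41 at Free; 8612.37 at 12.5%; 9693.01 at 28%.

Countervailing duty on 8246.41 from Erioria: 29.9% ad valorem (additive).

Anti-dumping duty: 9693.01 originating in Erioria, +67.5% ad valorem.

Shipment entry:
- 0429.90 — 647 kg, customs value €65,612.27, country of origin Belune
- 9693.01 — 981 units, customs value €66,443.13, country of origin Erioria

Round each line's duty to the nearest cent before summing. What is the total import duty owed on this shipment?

Line 1 (0429.90, Belune, 647 kg, €65,612.27):
Base rate for 0429.90 is €5.38/kg.
0429.90 has an FTA preferential rate, but origin Belune is not Zoron; base rate stands.
Duty = 647 × €5.38 = €3,480.86.
Line 2 (9693.01, Erioria, 981 units, €66,443.13):
Base rate for 9693.01 is 29.5%.
9693.01 has an FTA preferential rate, but origin Erioria is not Zoron; base rate stands.
Additional duty on 9693.01 from Erioria: +67.5%. Applied ad valorem rate: 29.5% + 67.5% = 97%.
Duty = €66,443.13 × 97% = €64,449.84.
Total = €3,480.86 + €64,449.84 = €67,930.70.

€67,930.70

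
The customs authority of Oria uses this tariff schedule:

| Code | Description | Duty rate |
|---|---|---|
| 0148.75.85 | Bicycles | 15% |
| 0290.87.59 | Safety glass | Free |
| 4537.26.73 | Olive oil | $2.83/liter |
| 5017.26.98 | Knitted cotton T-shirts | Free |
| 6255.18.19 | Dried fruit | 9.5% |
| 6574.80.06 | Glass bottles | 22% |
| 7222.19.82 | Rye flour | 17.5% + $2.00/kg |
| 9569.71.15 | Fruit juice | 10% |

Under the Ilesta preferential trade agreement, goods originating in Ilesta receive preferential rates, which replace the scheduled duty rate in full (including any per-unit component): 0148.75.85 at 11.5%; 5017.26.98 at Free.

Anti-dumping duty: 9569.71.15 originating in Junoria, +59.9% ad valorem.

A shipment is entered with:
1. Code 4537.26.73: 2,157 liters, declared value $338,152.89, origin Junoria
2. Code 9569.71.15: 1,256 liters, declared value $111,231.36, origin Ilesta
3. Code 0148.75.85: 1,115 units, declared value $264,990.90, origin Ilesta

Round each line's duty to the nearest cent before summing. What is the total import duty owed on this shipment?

$47,701.40

Line 1 (4537.26.73, Junoria, 2,157 liters, $338,152.89):
Base rate for 4537.26.73 is $2.83/liter.
Duty = 2,157 × $2.83 = $6,104.31.
Line 2 (9569.71.15, Ilesta, 1,256 liters, $111,231.36):
Base rate for 9569.71.15 is 10%.
Origin Ilesta is the FTA partner but 9569.71.15 is not on the preference list; base rate stands.
The additional-duty order on 9569.71.15 targets Junoria, not Ilesta; it does not apply.
Duty = $111,231.36 × 10% = $11,123.14.
Line 3 (0148.75.85, Ilesta, 1,115 units, $264,990.90):
Base rate for 0148.75.85 is 15%.
Origin Ilesta qualifies under the Oria–Ilesta agreement and 0148.75.85 is covered: preferential rate 11.5% applies instead.
Duty = $264,990.90 × 11.5% = $30,473.95.
Total = $6,104.31 + $11,123.14 + $30,473.95 = $47,701.40.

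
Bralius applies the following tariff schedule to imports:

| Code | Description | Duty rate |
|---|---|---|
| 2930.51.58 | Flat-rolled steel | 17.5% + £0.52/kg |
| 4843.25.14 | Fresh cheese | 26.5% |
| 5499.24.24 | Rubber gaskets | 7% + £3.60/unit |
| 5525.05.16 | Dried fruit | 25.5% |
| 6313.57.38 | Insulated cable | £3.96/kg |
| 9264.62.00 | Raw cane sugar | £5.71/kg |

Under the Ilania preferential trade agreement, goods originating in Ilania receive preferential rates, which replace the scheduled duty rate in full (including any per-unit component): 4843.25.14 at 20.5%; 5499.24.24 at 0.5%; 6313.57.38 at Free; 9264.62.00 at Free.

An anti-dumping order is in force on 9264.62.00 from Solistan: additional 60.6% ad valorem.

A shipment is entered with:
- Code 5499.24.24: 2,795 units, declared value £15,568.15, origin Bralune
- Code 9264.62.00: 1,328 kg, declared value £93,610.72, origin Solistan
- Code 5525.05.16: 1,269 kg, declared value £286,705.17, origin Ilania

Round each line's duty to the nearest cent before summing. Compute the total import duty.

£148,572.57

Line 1 (5499.24.24, Bralune, 2,795 units, £15,568.15):
Base rate for 5499.24.24 is 7% + £3.60/unit.
5499.24.24 has an FTA preferential rate, but origin Bralune is not Ilania; base rate stands.
Duty = £15,568.15 × 7% + 2,795 × £3.60 = £11,151.77.
Line 2 (9264.62.00, Solistan, 1,328 kg, £93,610.72):
Base rate for 9264.62.00 is £5.71/kg.
9264.62.00 has an FTA preferential rate, but origin Solistan is not Ilania; base rate stands.
Additional duty on 9264.62.00 from Solistan: +60.6% ad valorem. Applied ad valorem rate = 60.6%.
Duty = £93,610.72 × 60.6% + 1,328 × £5.71 = £64,310.98.
Line 3 (5525.05.16, Ilania, 1,269 kg, £286,705.17):
Base rate for 5525.05.16 is 25.5%.
Origin Ilania is the FTA partner but 5525.05.16 is not on the preference list; base rate stands.
Duty = £286,705.17 × 25.5% = £73,109.82.
Total = £11,151.77 + £64,310.98 + £73,109.82 = £148,572.57.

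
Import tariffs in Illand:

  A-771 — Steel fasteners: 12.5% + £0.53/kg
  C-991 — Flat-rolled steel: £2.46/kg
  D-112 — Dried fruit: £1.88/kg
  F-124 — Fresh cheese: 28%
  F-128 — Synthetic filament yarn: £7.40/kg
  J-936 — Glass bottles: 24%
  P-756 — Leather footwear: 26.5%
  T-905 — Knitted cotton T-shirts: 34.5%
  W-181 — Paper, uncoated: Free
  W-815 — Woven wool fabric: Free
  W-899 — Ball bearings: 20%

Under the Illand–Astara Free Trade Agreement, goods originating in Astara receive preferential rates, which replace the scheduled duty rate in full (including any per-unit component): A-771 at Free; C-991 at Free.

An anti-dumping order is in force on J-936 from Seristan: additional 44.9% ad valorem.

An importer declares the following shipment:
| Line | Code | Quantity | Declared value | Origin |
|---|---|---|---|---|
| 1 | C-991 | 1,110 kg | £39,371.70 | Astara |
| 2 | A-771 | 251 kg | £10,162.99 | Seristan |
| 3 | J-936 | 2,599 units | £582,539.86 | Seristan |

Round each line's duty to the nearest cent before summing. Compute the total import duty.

£402,773.36

Line 1 (C-991, Astara, 1,110 kg, £39,371.70):
Base rate for C-991 is £2.46/kg.
Origin Astara qualifies under the Illand–Astara agreement and C-991 is covered: preferential rate Free applies instead.
Duty = £39,371.70 × 0% = £0.00.
Line 2 (A-771, Seristan, 251 kg, £10,162.99):
Base rate for A-771 is 12.5% + £0.53/kg.
A-771 has an FTA preferential rate, but origin Seristan is not Astara; base rate stands.
Duty = £10,162.99 × 12.5% + 251 × £0.53 = £1,403.40.
Line 3 (J-936, Seristan, 2,599 units, £582,539.86):
Base rate for J-936 is 24%.
Additional duty on J-936 from Seristan: +44.9%. Applied ad valorem rate: 24% + 44.9% = 68.9%.
Duty = £582,539.86 × 68.9% = £401,369.96.
Total = £0.00 + £1,403.40 + £401,369.96 = £402,773.36.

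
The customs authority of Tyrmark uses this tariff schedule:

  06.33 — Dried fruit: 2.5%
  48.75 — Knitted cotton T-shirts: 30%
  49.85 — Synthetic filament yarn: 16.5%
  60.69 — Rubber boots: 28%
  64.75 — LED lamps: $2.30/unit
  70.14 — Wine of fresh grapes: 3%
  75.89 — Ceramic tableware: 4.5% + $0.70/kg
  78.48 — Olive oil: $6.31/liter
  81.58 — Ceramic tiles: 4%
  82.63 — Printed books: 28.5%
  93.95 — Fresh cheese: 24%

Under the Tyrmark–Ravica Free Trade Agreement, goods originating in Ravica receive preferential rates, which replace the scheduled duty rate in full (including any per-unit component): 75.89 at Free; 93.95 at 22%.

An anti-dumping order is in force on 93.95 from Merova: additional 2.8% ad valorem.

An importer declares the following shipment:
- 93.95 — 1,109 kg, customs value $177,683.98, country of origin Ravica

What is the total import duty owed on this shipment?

Line 1 (93.95, Ravica, 1,109 kg, $177,683.98):
Base rate for 93.95 is 24%.
Origin Ravica qualifies under the Tyrmark–Ravica agreement and 93.95 is covered: preferential rate 22% applies instead.
The additional-duty order on 93.95 targets Merova, not Ravica; it does not apply.
Duty = $177,683.98 × 22% = $39,090.48.

$39,090.48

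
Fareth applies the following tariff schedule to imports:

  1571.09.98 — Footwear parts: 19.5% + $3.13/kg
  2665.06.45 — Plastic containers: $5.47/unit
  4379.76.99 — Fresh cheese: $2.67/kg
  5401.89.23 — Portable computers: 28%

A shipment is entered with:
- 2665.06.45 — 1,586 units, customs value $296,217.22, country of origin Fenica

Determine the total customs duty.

$8,675.42

Line 1 (2665.06.45, Fenica, 1,586 units, $296,217.22):
Base rate for 2665.06.45 is $5.47/unit.
Duty = 1,586 × $5.47 = $8,675.42.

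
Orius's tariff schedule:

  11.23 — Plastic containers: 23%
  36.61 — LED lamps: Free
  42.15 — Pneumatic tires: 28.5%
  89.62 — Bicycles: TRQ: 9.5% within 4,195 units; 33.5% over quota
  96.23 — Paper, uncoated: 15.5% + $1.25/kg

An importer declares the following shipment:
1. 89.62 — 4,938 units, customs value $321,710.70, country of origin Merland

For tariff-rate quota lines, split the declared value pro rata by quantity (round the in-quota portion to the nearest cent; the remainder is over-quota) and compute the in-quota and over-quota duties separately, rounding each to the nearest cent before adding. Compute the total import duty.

Line 1 (89.62, Merland, 4,938 units, $321,710.70):
Code 89.62 is under a tariff-rate quota (threshold 4,195 units). In-quota: 4,195 units at 9.5%; over-quota: 743 units at 33.5%.
Pro-rata value split: in-quota = $321,710.70 × 4,195/4,938 = $273,304.25; over-quota = $321,710.70 − $273,304.25 = $48,406.45.
In-quota duty = $273,304.25 × 9.5% = $25,963.90. Over-quota duty = $48,406.45 × 33.5% = $16,216.16.
Line duty = $25,963.90 + $16,216.16 = $42,180.06.

$42,180.06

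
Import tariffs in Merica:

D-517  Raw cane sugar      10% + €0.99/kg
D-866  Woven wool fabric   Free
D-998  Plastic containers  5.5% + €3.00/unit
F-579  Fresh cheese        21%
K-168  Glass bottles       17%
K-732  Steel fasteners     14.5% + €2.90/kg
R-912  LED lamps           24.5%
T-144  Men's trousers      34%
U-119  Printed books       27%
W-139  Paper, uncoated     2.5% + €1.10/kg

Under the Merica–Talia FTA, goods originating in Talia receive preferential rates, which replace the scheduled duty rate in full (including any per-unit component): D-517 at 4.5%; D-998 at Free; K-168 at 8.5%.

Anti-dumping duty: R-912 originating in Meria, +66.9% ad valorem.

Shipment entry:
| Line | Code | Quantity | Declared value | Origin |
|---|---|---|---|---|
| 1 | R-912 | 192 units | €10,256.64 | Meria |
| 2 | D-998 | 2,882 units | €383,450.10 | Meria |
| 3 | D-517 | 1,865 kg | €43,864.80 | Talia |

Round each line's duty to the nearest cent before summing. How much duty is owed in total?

€41,084.25

Line 1 (R-912, Meria, 192 units, €10,256.64):
Base rate for R-912 is 24.5%.
Additional duty on R-912 from Meria: +66.9%. Applied ad valorem rate: 24.5% + 66.9% = 91.4%.
Duty = €10,256.64 × 91.4% = €9,374.57.
Line 2 (D-998, Meria, 2,882 units, €383,450.10):
Base rate for D-998 is 5.5% + €3.00/unit.
D-998 has an FTA preferential rate, but origin Meria is not Talia; base rate stands.
Duty = €383,450.10 × 5.5% + 2,882 × €3.00 = €29,735.76.
Line 3 (D-517, Talia, 1,865 kg, €43,864.80):
Base rate for D-517 is 10% + €0.99/kg.
Origin Talia qualifies under the Merica–Talia agreement and D-517 is covered: preferential rate 4.5% applies instead.
Duty = €43,864.80 × 4.5% = €1,973.92.
Total = €9,374.57 + €29,735.76 + €1,973.92 = €41,084.25.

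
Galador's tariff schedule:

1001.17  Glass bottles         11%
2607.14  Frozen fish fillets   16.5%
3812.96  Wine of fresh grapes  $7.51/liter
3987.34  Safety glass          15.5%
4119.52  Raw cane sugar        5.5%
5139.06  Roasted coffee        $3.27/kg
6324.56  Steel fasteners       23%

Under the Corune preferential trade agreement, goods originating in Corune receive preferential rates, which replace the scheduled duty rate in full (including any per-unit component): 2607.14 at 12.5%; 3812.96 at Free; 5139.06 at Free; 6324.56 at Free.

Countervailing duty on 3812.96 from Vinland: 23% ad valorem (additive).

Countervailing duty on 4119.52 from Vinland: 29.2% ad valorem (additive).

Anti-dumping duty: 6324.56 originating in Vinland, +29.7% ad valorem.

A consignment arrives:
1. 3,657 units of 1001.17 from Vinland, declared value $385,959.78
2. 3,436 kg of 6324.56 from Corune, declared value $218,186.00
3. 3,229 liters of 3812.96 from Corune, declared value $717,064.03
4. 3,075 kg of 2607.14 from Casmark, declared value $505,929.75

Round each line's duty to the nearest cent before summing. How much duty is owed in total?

Line 1 (1001.17, Vinland, 3,657 units, $385,959.78):
Base rate for 1001.17 is 11%.
Duty = $385,959.78 × 11% = $42,455.58.
Line 2 (6324.56, Corune, 3,436 kg, $218,186.00):
Base rate for 6324.56 is 23%.
Origin Corune qualifies under the Galador–Corune agreement and 6324.56 is covered: preferential rate Free applies instead.
The additional-duty order on 6324.56 targets Vinland, not Corune; it does not apply.
Duty = $218,186.00 × 0% = $0.00.
Line 3 (3812.96, Corune, 3,229 liters, $717,064.03):
Base rate for 3812.96 is $7.51/liter.
Origin Corune qualifies under the Galador–Corune agreement and 3812.96 is covered: preferential rate Free applies instead.
The additional-duty order on 3812.96 targets Vinland, not Corune; it does not apply.
Duty = $717,064.03 × 0% = $0.00.
Line 4 (2607.14, Casmark, 3,075 kg, $505,929.75):
Base rate for 2607.14 is 16.5%.
2607.14 has an FTA preferential rate, but origin Casmark is not Corune; base rate stands.
Duty = $505,929.75 × 16.5% = $83,478.41.
Total = $42,455.58 + $0.00 + $0.00 + $83,478.41 = $125,933.99.

$125,933.99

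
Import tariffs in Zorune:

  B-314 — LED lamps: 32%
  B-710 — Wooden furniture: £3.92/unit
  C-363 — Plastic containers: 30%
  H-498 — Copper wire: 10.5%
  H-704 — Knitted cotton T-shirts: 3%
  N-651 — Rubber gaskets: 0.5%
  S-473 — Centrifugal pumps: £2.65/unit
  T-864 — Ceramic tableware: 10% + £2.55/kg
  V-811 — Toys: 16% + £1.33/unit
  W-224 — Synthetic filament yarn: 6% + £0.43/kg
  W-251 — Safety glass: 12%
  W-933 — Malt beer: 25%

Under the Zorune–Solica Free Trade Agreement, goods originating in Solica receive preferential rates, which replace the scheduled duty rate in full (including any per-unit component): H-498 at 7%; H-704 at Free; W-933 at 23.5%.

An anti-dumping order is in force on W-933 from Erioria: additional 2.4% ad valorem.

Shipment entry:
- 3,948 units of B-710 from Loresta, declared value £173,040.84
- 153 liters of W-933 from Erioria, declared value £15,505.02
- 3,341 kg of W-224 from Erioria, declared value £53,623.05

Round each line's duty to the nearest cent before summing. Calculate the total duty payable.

Line 1 (B-710, Loresta, 3,948 units, £173,040.84):
Base rate for B-710 is £3.92/unit.
Duty = 3,948 × £3.92 = £15,476.16.
Line 2 (W-933, Erioria, 153 liters, £15,505.02):
Base rate for W-933 is 25%.
W-933 has an FTA preferential rate, but origin Erioria is not Solica; base rate stands.
Additional duty on W-933 from Erioria: +2.4%. Applied ad valorem rate: 25% + 2.4% = 27.4%.
Duty = £15,505.02 × 27.4% = £4,248.38.
Line 3 (W-224, Erioria, 3,341 kg, £53,623.05):
Base rate for W-224 is 6% + £0.43/kg.
Duty = £53,623.05 × 6% + 3,341 × £0.43 = £4,654.01.
Total = £15,476.16 + £4,248.38 + £4,654.01 = £24,378.55.

£24,378.55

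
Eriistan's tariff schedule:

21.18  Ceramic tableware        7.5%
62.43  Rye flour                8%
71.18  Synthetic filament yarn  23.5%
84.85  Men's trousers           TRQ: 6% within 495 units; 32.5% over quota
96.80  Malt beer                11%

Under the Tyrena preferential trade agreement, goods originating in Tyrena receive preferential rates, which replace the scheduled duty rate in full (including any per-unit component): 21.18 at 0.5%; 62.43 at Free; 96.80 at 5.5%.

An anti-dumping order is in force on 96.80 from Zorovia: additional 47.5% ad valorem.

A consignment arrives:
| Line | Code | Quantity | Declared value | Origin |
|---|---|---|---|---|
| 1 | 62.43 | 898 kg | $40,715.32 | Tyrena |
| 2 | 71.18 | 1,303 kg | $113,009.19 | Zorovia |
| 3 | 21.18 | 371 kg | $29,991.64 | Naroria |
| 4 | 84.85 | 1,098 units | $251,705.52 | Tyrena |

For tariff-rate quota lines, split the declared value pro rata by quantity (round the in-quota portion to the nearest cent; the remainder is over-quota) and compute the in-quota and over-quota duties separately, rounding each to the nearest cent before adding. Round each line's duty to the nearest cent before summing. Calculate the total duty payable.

$80,540.27

Line 1 (62.43, Tyrena, 898 kg, $40,715.32):
Base rate for 62.43 is 8%.
Origin Tyrena qualifies under the Eriistan–Tyrena agreement and 62.43 is covered: preferential rate Free applies instead.
Duty = $40,715.32 × 0% = $0.00.
Line 2 (71.18, Zorovia, 1,303 kg, $113,009.19):
Base rate for 71.18 is 23.5%.
Duty = $113,009.19 × 23.5% = $26,557.16.
Line 3 (21.18, Naroria, 371 kg, $29,991.64):
Base rate for 21.18 is 7.5%.
21.18 has an FTA preferential rate, but origin Naroria is not Tyrena; base rate stands.
Duty = $29,991.64 × 7.5% = $2,249.37.
Line 4 (84.85, Tyrena, 1,098 units, $251,705.52):
Code 84.85 is under a tariff-rate quota (threshold 495 units). In-quota: 495 units at 6%; over-quota: 603 units at 32.5%.
Pro-rata value split: in-quota = $251,705.52 × 495/1,098 = $113,473.80; over-quota = $251,705.52 − $113,473.80 = $138,231.72.
In-quota duty = $113,473.80 × 6% = $6,808.43. Over-quota duty = $138,231.72 × 32.5% = $44,925.31.
Line duty = $6,808.43 + $44,925.31 = $51,733.74.
Total = $0.00 + $26,557.16 + $2,249.37 + $51,733.74 = $80,540.27.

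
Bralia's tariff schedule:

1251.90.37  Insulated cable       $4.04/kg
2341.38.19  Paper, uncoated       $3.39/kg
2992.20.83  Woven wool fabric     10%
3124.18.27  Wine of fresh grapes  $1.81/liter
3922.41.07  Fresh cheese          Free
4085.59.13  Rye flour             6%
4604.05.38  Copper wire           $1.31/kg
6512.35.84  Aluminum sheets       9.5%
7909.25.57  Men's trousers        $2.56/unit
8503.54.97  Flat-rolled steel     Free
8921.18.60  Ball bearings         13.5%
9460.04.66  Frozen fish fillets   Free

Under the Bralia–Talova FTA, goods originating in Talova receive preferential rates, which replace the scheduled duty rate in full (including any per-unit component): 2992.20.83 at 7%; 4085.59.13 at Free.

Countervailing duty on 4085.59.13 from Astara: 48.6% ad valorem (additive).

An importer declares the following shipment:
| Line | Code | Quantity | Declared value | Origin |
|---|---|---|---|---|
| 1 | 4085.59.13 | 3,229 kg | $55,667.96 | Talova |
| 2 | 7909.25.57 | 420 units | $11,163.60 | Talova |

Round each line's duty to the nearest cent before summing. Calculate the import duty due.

$1,075.20

Line 1 (4085.59.13, Talova, 3,229 kg, $55,667.96):
Base rate for 4085.59.13 is 6%.
Origin Talova qualifies under the Bralia–Talova agreement and 4085.59.13 is covered: preferential rate Free applies instead.
The additional-duty order on 4085.59.13 targets Astara, not Talova; it does not apply.
Duty = $55,667.96 × 0% = $0.00.
Line 2 (7909.25.57, Talova, 420 units, $11,163.60):
Base rate for 7909.25.57 is $2.56/unit.
Origin Talova is the FTA partner but 7909.25.57 is not on the preference list; base rate stands.
Duty = 420 × $2.56 = $1,075.20.
Total = $0.00 + $1,075.20 = $1,075.20.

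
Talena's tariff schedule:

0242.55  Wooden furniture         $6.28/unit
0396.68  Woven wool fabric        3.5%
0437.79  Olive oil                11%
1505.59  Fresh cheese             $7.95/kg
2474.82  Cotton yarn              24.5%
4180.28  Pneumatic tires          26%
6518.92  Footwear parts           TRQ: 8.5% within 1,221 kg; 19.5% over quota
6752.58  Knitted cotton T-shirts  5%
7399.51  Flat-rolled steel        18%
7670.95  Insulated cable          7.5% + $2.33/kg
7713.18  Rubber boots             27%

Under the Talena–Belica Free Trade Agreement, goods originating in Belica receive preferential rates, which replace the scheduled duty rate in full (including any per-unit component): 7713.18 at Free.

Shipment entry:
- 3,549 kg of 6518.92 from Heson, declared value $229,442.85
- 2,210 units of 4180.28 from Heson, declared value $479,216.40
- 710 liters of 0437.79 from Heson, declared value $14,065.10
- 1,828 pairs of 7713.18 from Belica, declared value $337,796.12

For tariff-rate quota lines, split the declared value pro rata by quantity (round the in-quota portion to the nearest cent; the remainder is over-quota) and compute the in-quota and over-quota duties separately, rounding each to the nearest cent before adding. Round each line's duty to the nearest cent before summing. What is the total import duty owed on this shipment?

Line 1 (6518.92, Heson, 3,549 kg, $229,442.85):
Code 6518.92 is under a tariff-rate quota (threshold 1,221 kg). In-quota: 1,221 kg at 8.5%; over-quota: 2,328 kg at 19.5%.
Pro-rata value split: in-quota = $229,442.85 × 1,221/3,549 = $78,937.65; over-quota = $229,442.85 − $78,937.65 = $150,505.20.
In-quota duty = $78,937.65 × 8.5% = $6,709.70. Over-quota duty = $150,505.20 × 19.5% = $29,348.51.
Line duty = $6,709.70 + $29,348.51 = $36,058.21.
Line 2 (4180.28, Heson, 2,210 units, $479,216.40):
Base rate for 4180.28 is 26%.
Duty = $479,216.40 × 26% = $124,596.26.
Line 3 (0437.79, Heson, 710 liters, $14,065.10):
Base rate for 0437.79 is 11%.
Duty = $14,065.10 × 11% = $1,547.16.
Line 4 (7713.18, Belica, 1,828 pairs, $337,796.12):
Base rate for 7713.18 is 27%.
Origin Belica qualifies under the Talena–Belica agreement and 7713.18 is covered: preferential rate Free applies instead.
Duty = $337,796.12 × 0% = $0.00.
Total = $36,058.21 + $124,596.26 + $1,547.16 + $0.00 = $162,201.63.

$162,201.63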